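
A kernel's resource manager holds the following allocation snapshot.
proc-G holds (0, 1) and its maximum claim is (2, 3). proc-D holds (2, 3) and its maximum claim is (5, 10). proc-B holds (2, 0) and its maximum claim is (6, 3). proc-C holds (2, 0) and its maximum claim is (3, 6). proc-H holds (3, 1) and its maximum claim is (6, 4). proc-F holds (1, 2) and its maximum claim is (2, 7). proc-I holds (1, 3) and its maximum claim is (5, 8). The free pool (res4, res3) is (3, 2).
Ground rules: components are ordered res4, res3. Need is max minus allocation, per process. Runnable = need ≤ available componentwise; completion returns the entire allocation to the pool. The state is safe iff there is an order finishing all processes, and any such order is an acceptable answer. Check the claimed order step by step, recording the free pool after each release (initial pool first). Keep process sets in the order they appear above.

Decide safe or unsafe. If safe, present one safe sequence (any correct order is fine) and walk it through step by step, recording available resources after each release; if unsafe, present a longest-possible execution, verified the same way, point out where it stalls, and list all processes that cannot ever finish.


The state is UNSAFE.
Key observation: no order helps: past proc-G, proc-H, proc-B, the free pool tops out at (8, 4), below what each blocked process needs in res3.
A maximal execution: proc-G, proc-H, proc-B — then nothing else fits. Walking it through:
  pool = (3, 2)
  run proc-G (needs (2, 2), free (3, 2)); after release of (0, 1) the pool is (3, 3)
  run proc-H (needs (3, 3), free (3, 3)); after release of (3, 1) the pool is (6, 4)
  run proc-B (needs (4, 3), free (6, 4)); after release of (2, 0) the pool is (8, 4)
  proc-D cannot run: need (3, 7) vs free (8, 4) (insufficient res3)
  proc-C cannot run: need (1, 6) vs free (8, 4) (insufficient res3)
  proc-F cannot run: need (1, 5) vs free (8, 4) (insufficient res3)
  proc-I cannot run: need (4, 5) vs free (8, 4) (insufficient res3)
Permanently blocked: proc-D, proc-C, proc-F and proc-I.


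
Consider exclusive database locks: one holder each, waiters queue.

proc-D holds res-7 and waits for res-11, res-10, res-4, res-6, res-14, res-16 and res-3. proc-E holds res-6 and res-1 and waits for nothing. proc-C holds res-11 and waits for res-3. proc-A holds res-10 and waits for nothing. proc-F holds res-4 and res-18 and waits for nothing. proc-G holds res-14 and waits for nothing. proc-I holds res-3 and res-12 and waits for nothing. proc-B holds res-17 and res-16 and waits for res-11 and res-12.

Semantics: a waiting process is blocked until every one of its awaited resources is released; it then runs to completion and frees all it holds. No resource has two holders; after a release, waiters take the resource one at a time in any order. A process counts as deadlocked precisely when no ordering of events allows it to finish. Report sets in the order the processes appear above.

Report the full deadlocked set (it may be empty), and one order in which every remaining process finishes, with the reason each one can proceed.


The deadlocked set is empty.
Key observation: no waiting chain loops back on itself — every chain ends at a process that waits on nothing, so everyone eventually runs.
One completion order for the rest: proc-I, proc-F, proc-C, proc-E, proc-B, proc-A, proc-G, proc-D.
Check, step by step:
  proc-I waits on nothing -> runs at once and releases res-3 and res-12
  proc-F waits on nothing -> runs at once and releases res-4 and res-18
  proc-C: everything it awaited (res-3) is free; runs, freeing res-11
  proc-E waits on nothing -> runs at once and releases res-6 and res-1
  proc-B: everything it awaited (res-11 and res-12) is free; runs, freeing res-17 and res-16
  proc-A waits on nothing -> runs at once and releases res-10
  proc-G waits on nothing -> runs at once and releases res-14
  proc-D: everything it awaited (res-11, res-10, res-4, res-6, res-14, res-16 and res-3) is free; runs, freeing res-7


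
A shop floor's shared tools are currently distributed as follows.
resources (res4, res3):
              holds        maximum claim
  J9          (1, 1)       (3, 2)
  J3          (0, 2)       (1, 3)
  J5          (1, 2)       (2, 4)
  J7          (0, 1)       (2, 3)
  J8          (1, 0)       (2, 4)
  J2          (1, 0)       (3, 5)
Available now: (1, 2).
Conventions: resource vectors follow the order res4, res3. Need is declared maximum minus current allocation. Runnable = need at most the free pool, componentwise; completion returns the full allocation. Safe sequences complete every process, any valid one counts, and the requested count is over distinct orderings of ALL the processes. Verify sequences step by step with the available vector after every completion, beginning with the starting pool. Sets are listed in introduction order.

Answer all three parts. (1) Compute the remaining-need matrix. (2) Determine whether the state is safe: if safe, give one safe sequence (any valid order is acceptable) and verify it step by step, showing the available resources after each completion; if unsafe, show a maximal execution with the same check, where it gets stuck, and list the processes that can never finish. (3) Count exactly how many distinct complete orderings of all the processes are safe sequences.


(1) Need matrix, components ordered res4, res3:
  J9: (2, 1)
  J3: (1, 1)
  J5: (1, 2)
  J7: (2, 2)
  J8: (1, 4)
  J2: (2, 5)
(2) SAFE. One safe sequence: J5, J9, J3, J8, J7, J2.
Key observation: J5 marks the first exact bind of the order: its need (1, 2) fits the free (1, 2) with zero slack on a requested resource.
Verifying each step:
  pool = (1, 2)
  J5 needs (1, 2) <= (1, 2) -> finishes; pool += (1, 2) = (2, 4)
  J9 needs (2, 1) <= (2, 4) -> finishes; pool += (1, 1) = (3, 5)
  J3 needs (1, 1) <= (3, 5) -> finishes; pool += (0, 2) = (3, 7)
  J8 needs (1, 4) <= (3, 7) -> finishes; pool += (1, 0) = (4, 7)
  J7 needs (2, 2) <= (4, 7) -> finishes; pool += (0, 1) = (4, 8)
  J2 needs (2, 5) <= (4, 8) -> finishes; pool += (1, 0) = (5, 8)
(3) Exactly 132 of the possible complete orderings are safe sequences.


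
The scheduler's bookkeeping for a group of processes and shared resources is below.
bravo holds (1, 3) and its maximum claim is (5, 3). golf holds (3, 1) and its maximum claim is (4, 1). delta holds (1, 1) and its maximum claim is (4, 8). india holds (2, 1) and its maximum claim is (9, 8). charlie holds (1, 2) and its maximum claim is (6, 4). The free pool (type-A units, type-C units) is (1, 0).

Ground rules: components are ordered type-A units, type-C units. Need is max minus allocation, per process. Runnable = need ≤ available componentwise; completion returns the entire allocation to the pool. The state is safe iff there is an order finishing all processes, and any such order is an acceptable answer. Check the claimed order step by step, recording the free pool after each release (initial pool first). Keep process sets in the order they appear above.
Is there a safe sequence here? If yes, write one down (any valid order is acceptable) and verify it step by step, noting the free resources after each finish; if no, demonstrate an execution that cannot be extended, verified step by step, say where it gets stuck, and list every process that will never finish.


UNSAFE.
Key observation: golf, bravo, charlie can finish, but then (6, 6) is all there is, and the blocked group's type-C units demands exceed it.
The run golf, bravo, charlie cannot be extended any further. Verifying each step:
  pool = (1, 0)
  run golf (needs (1, 0), free (1, 0)); after release of (3, 1) the pool is (4, 1)
  run bravo (needs (4, 0), free (4, 1)); after release of (1, 3) the pool is (5, 4)
  run charlie (needs (5, 2), free (5, 4)); after release of (1, 2) the pool is (6, 6)
  blocked: delta wants (3, 7), pool (6, 6) — not enough type-C units
  blocked: india wants (7, 7), pool (6, 6) — not enough type-A units and type-C units
Processes that can never finish: delta and india.


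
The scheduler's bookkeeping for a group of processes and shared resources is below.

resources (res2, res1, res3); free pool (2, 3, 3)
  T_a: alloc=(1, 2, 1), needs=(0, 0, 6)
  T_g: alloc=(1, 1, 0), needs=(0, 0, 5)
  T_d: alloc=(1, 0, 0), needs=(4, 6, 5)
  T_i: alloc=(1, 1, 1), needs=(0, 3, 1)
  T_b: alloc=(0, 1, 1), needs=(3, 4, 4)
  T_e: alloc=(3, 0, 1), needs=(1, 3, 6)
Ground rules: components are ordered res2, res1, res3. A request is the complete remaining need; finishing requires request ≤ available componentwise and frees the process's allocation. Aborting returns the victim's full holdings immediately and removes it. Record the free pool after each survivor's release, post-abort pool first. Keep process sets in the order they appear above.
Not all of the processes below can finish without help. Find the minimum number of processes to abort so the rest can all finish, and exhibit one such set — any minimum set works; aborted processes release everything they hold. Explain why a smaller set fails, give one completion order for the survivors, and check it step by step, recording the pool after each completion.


Minimum abort set: T_a.
Key observation: the deadlocked T_e becomes finishable only because T_a released (1, 2, 1); it completes at step 3 below.
No smaller set exists: with zero aborts the deadlock remains.
The survivors complete as T_b, T_i, T_e, T_d, T_g. Walking it through (starting from the post-abort pool):
  pool = (3, 5, 4)
  run T_b (needs (3, 4, 4), free (3, 5, 4)); after release of (0, 1, 1) the pool is (3, 6, 5)
  run T_i (needs (0, 3, 1), free (3, 6, 5)); after release of (1, 1, 1) the pool is (4, 7, 6)
  run T_e (needs (1, 3, 6), free (4, 7, 6)); after release of (3, 0, 1) the pool is (7, 7, 7)
  run T_d (needs (4, 6, 5), free (7, 7, 7)); after release of (1, 0, 0) the pool is (8, 7, 7)
  run T_g (needs (0, 0, 5), free (8, 7, 7)); after release of (1, 1, 0) the pool is (9, 8, 7)


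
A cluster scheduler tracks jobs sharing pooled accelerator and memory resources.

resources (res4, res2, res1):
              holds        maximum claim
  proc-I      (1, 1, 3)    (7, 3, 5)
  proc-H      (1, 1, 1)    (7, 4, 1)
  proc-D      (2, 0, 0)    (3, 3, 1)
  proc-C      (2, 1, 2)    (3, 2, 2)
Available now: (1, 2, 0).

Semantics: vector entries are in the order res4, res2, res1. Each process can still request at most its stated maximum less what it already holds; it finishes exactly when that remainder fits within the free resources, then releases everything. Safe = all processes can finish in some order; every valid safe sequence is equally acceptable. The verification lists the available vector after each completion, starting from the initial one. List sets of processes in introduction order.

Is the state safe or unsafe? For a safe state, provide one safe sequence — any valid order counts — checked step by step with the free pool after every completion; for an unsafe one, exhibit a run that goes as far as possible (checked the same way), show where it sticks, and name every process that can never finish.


UNSAFE.
Key observation: the wall is res4: completing proc-C, proc-D brings the pool only to (5, 3, 2), and all the rest need more.
Going as far as possible: proc-C, proc-D; after that, nothing fits. Step-by-step check:
  pool = (1, 2, 0)
  run proc-C (needs (1, 1, 0), free (1, 2, 0)); after release of (2, 1, 2) the pool is (3, 3, 2)
  run proc-D (needs (1, 3, 1), free (3, 3, 2)); after release of (2, 0, 0) the pool is (5, 3, 2)
  proc-I cannot run: need (6, 2, 2) vs free (5, 3, 2) (insufficient res4)
  proc-H cannot run: need (6, 3, 0) vs free (5, 3, 2) (insufficient res4)
Permanently blocked: proc-I and proc-H.


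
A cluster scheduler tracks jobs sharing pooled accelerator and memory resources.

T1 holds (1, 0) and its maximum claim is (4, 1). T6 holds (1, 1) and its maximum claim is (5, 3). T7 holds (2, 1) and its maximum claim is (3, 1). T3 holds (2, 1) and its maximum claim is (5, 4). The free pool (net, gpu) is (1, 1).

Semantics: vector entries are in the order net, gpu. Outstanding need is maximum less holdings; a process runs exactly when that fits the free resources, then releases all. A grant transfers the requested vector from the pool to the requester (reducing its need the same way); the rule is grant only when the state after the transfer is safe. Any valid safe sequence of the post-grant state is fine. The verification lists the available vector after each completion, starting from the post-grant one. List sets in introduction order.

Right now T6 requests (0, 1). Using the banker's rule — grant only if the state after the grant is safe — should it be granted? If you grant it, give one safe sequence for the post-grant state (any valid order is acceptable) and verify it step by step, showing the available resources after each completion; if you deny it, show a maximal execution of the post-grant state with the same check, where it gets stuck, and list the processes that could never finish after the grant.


GRANT: granting preserves safety; a valid post-grant sequence is T7, T1, T6, T3.
Key observation: after the grant the pool drops to (1, 0), which still lets T7 finish first and unwind the rest.
Check on the post-grant state, step by step:
  pool = (1, 0)
  T7: need (1, 0) fits (1, 0); releases (2, 1), pool now (3, 1)
  T1: need (3, 1) fits (3, 1); releases (1, 0), pool now (4, 1)
  T6: need (4, 1) fits (4, 1); releases (1, 2), pool now (5, 3)
  T3: need (3, 3) fits (5, 3); releases (2, 1), pool now (7, 4)


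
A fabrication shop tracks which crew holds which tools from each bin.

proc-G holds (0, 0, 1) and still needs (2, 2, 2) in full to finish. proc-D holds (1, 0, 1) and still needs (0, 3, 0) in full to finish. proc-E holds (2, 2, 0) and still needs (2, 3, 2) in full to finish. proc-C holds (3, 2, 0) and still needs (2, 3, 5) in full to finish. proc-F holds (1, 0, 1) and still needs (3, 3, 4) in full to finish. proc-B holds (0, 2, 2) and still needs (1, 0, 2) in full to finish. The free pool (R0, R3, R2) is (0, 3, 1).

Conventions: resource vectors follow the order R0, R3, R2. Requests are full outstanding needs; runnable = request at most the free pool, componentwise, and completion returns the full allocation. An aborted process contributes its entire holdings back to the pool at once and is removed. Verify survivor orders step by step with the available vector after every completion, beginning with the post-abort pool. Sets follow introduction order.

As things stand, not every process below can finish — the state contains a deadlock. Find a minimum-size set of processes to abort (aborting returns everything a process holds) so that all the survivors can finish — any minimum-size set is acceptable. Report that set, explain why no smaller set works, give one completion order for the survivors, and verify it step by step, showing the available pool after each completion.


Abort proc-E.
Key observation: aborting proc-E returns (2, 2, 0), and proc-G — hopeless before — runs at step 2 with the returned capacity in the pool.
Minimality: the empty abort set fails — the state is deadlocked as it stands.
One survivor order: proc-D, proc-G, proc-B, proc-F, proc-C. Step-by-step check (post-abort pool first):
  pool = (2, 5, 1)
  proc-D needs (0, 3, 0) <= (2, 5, 1) -> finishes; pool += (1, 0, 1) = (3, 5, 2)
  proc-G needs (2, 2, 2) <= (3, 5, 2) -> finishes; pool += (0, 0, 1) = (3, 5, 3)
  proc-B needs (1, 0, 2) <= (3, 5, 3) -> finishes; pool += (0, 2, 2) = (3, 7, 5)
  proc-F needs (3, 3, 4) <= (3, 7, 5) -> finishes; pool += (1, 0, 1) = (4, 7, 6)
  proc-C needs (2, 3, 5) <= (4, 7, 6) -> finishes; pool += (3, 2, 0) = (7, 9, 6)


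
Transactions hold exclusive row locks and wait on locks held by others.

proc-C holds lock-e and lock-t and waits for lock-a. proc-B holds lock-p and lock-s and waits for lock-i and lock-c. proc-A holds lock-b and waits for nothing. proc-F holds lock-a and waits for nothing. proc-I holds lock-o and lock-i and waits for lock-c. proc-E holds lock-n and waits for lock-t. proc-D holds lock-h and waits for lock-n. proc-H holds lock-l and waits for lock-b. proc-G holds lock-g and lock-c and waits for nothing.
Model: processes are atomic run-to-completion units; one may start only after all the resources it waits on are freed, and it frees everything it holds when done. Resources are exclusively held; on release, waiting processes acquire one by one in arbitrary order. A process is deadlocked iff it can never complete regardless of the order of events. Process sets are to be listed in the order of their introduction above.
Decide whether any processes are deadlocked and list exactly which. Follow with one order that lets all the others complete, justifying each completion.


Nothing here is deadlocked.
Key observation: although several processes wait, no cycle exists — each chain bottoms out at a free runner.
The rest can finish in the order proc-F, proc-G, proc-I, proc-C, proc-A, proc-E, proc-H, proc-D, proc-B.
Verifying each step:
  proc-F waits on nothing -> runs at once and releases lock-a
  proc-G waits on nothing -> runs at once and releases lock-g and lock-c
  run proc-I (all its waits — lock-c — are resolved); releases lock-o and lock-i
  run proc-C (all its waits — lock-a — are resolved); releases lock-e and lock-t
  proc-A waits on nothing -> runs at once and releases lock-b
  run proc-E (all its waits — lock-t — are resolved); releases lock-n
  run proc-H (all its waits — lock-b — are resolved); releases lock-l
  run proc-D (all its waits — lock-n — are resolved); releases lock-h
  run proc-B (all its waits — lock-i and lock-c — are resolved); releases lock-p and lock-s


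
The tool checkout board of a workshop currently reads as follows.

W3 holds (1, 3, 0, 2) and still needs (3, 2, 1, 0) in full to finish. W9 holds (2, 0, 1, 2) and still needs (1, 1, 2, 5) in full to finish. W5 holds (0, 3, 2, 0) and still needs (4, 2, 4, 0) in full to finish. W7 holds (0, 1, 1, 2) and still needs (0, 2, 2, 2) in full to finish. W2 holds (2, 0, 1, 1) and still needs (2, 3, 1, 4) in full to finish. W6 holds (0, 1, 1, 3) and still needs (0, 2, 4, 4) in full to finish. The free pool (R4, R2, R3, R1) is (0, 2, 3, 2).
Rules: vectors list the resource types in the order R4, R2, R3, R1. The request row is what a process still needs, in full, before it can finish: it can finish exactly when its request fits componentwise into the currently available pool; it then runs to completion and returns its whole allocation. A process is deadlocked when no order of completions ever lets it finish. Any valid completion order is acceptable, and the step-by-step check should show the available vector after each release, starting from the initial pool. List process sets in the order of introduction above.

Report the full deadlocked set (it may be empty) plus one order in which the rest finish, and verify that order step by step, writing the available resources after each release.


The deadlocked set is W3, W9, W5 and W2.
Key observation: even finishing W7, W6 leaves just (0, 4, 5, 7) free — too little R4 for any of the remaining processes.
The rest can finish in the order W7, W6. Check, step by step:
  pool = (0, 2, 3, 2)
  W7: need (0, 2, 2, 2) fits (0, 2, 3, 2); releases (0, 1, 1, 2), pool now (0, 3, 4, 4)
  W6: need (0, 2, 4, 4) fits (0, 3, 4, 4); releases (0, 1, 1, 3), pool now (0, 4, 5, 7)
The blocked processes can never fit:
  W3 still needs (3, 2, 1, 0) but only (0, 4, 5, 7) is free — short on R4
  W9 still needs (1, 1, 2, 5) but only (0, 4, 5, 7) is free — short on R4
  W5 still needs (4, 2, 4, 0) but only (0, 4, 5, 7) is free — short on R4
  W2 still needs (2, 3, 1, 4) but only (0, 4, 5, 7) is free — short on R4


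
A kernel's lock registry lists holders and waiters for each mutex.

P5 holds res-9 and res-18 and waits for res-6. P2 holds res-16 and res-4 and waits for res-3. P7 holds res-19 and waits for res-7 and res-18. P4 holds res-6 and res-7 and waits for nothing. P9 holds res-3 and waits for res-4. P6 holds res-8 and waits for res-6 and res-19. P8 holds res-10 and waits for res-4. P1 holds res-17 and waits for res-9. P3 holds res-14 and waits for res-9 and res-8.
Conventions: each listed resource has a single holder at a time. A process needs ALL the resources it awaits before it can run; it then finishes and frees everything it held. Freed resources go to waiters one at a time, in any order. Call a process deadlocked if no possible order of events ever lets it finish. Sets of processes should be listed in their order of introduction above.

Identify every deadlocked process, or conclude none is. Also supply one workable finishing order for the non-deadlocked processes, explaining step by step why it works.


The deadlocked set is P2, P9 and P8.
Key observation: P2 -> P9 -> P2 is a circular wait — nothing in it can go first; P8 waits into the deadlock from upstream.
One completion order for the rest: P4, P5, P1, P7, P6, P3.
Check, step by step:
  run P4 (it waits on nothing); releases res-6 and res-7
  P5 waits on res-6 — all released -> runs and releases res-9 and res-18
  P1 waits on res-9 — all released -> runs and releases res-17
  P7 waits on res-7 and res-18 — all released -> runs and releases res-19
  P6 waits on res-6 and res-19 — all released -> runs and releases res-8
  P3 waits on res-9 and res-8 — all released -> runs and releases res-14


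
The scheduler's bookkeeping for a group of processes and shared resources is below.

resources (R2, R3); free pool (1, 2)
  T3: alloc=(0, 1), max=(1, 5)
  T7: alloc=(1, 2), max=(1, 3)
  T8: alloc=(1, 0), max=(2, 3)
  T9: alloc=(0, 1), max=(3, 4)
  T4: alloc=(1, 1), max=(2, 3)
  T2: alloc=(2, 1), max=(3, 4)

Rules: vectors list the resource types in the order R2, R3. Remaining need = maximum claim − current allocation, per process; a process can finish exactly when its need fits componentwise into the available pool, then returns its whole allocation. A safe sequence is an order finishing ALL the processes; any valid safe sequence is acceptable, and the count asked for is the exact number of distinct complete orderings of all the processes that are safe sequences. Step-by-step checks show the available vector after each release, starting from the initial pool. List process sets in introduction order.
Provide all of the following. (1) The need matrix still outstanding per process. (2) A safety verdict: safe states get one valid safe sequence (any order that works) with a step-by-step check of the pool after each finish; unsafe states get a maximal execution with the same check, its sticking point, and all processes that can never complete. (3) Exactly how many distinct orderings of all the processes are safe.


(1) Remaining need (order R2, R3):
  T3: (1, 4)
  T7: (0, 1)
  T8: (1, 3)
  T9: (3, 3)
  T4: (1, 2)
  T2: (1, 3)
(2) SAFE — a valid safe sequence is T7, T4, T3, T2, T9, T8.
Key observation: nothing binds to the last unit here — the tightest requested-resource margin is 1, first seen at T7 ((0, 1) against (1, 2)).
Walking it through:
  pool = (1, 2)
  T7: need (0, 1) fits (1, 2); releases (1, 2), pool now (2, 4)
  T4: need (1, 2) fits (2, 4); releases (1, 1), pool now (3, 5)
  T3: need (1, 4) fits (3, 5); releases (0, 1), pool now (3, 6)
  T2: need (1, 3) fits (3, 6); releases (2, 1), pool now (5, 7)
  T9: need (3, 3) fits (5, 7); releases (0, 1), pool now (5, 8)
  T8: need (1, 3) fits (5, 8); releases (1, 0), pool now (6, 8)
(3) Precisely 156 of the possible complete orderings are safe sequences.


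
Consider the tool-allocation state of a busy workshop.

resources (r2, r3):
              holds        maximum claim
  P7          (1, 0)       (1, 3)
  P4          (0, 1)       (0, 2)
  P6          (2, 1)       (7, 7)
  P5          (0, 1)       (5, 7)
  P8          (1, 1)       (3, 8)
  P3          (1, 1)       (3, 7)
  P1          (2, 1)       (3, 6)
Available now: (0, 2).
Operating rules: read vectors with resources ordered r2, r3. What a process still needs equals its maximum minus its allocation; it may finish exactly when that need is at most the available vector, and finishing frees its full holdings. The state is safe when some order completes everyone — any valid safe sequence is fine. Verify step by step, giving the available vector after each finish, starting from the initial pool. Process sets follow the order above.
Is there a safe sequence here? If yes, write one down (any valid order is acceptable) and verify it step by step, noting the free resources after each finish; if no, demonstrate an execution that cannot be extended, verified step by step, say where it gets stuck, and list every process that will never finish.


The state is UNSAFE.
Key observation: r3 is the bottleneck — with P4, P7 done the pool holds (1, 3), short of every remaining need.
The run P4, P7 cannot be extended any further. Verifying each step:
  pool = (0, 2)
  P4: need (0, 1) fits (0, 2); releases (0, 1), pool now (0, 3)
  P7: need (0, 3) fits (0, 3); releases (1, 0), pool now (1, 3)
  P6 cannot run: need (5, 6) vs free (1, 3) (insufficient r2 and r3)
  P5 cannot run: need (5, 6) vs free (1, 3) (insufficient r2 and r3)
  P8 cannot run: need (2, 7) vs free (1, 3) (insufficient r2 and r3)
  P3 cannot run: need (2, 6) vs free (1, 3) (insufficient r2 and r3)
  P1 cannot run: need (1, 5) vs free (1, 3) (insufficient r3)
Permanently blocked: P6, P5, P8, P3 and P1.


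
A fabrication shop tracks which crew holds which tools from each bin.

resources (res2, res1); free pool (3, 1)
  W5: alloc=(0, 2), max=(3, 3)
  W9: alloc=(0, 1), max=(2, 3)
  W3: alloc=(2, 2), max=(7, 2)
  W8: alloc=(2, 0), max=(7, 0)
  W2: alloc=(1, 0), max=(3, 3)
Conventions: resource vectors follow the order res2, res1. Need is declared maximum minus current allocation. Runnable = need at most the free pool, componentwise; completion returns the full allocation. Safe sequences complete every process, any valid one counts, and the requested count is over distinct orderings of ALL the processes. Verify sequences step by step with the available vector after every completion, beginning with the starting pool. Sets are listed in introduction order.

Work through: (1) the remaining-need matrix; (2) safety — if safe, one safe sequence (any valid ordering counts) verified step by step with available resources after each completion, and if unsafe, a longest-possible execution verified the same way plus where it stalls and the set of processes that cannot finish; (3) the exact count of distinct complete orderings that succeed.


(1) Remaining need (order res2, res1):
  W5: (3, 1)
  W9: (2, 2)
  W3: (5, 0)
  W8: (5, 0)
  W2: (2, 3)
(2) UNSAFE — no complete ordering exists.
Key observation: once W5, W9, W2 finish, the pool peaks at (4, 4) — and every remaining process still needs more res2 than that.
The run W5, W9, W2 cannot be extended any further. Check, step by step:
  pool = (3, 1)
  run W5 (needs (3, 1), free (3, 1)); after release of (0, 2) the pool is (3, 3)
  run W9 (needs (2, 2), free (3, 3)); after release of (0, 1) the pool is (3, 4)
  run W2 (needs (2, 3), free (3, 4)); after release of (1, 0) the pool is (4, 4)
  blocked: W3 wants (5, 0), pool (4, 4) — not enough res2
  blocked: W8 wants (5, 0), pool (4, 4) — not enough res2
Never able to finish: W3 and W8.
(3) Precisely 0 of the possible complete orderings are safe sequences.


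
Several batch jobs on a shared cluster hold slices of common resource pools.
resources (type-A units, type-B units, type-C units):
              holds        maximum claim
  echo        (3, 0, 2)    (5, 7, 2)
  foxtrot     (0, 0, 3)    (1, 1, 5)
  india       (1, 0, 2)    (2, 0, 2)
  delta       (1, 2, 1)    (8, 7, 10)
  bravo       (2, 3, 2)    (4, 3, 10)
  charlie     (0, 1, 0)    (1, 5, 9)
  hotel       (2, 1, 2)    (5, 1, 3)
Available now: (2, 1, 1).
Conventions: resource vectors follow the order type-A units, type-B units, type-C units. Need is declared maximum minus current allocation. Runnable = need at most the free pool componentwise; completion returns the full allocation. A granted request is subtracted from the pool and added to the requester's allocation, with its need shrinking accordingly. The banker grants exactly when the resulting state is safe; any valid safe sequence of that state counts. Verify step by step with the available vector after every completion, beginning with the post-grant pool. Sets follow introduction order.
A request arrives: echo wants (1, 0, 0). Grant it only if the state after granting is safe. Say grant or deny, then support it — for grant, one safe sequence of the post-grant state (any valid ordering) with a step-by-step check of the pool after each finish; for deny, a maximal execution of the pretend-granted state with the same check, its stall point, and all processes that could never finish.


DENY. Granting would leave the state unsafe.
Key observation: after india, foxtrot the pool peaks at (2, 1, 6), and each blocked process is short somewhere: echo on type-B units; delta on type-A units, type-B units, type-C units; bravo on type-C units; charlie on type-B units, type-C units; hotel on type-A units.
Pretend the grant happened; the run india, foxtrot goes as far as possible. Check, step by step:
  pool = (1, 1, 1)
  india: need (1, 0, 0) fits (1, 1, 1); releases (1, 0, 2), pool now (2, 1, 3)
  foxtrot: need (1, 1, 2) fits (2, 1, 3); releases (0, 0, 3), pool now (2, 1, 6)
  blocked: echo wants (1, 7, 0), pool (2, 1, 6) — not enough type-B units
  blocked: delta wants (7, 5, 9), pool (2, 1, 6) — not enough type-A units, type-B units and type-C units
  blocked: bravo wants (2, 0, 8), pool (2, 1, 6) — not enough type-C units
  blocked: charlie wants (1, 4, 9), pool (2, 1, 6) — not enough type-B units and type-C units
  blocked: hotel wants (3, 0, 1), pool (2, 1, 6) — not enough type-A units
Had the request been granted, echo, delta, bravo, charlie and hotel could never finish.


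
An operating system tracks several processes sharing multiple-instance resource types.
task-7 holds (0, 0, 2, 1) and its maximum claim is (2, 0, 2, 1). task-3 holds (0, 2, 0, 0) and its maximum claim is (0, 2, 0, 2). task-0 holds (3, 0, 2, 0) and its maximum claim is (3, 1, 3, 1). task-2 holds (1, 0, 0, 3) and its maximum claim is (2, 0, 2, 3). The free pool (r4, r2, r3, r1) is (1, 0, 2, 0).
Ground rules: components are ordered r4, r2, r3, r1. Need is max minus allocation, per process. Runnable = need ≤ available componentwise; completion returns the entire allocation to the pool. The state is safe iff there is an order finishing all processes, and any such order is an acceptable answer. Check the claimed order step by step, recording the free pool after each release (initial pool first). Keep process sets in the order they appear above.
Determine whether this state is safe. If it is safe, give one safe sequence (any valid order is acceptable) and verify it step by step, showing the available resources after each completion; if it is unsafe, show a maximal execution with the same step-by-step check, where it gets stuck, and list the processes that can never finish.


SAFE. One safe sequence: task-2, task-3, task-0, task-7.
Key observation: the order's first zero-slack moment is task-2 ((1, 0, 2, 0) needed, (1, 0, 2, 0) free — a requested resource with nothing to spare).
Verifying each step:
  pool = (1, 0, 2, 0)
  task-2 needs (1, 0, 2, 0) <= (1, 0, 2, 0) -> finishes; pool += (1, 0, 0, 3) = (2, 0, 2, 3)
  task-3 needs (0, 0, 0, 2) <= (2, 0, 2, 3) -> finishes; pool += (0, 2, 0, 0) = (2, 2, 2, 3)
  task-0 needs (0, 1, 1, 1) <= (2, 2, 2, 3) -> finishes; pool += (3, 0, 2, 0) = (5, 2, 4, 3)
  task-7 needs (2, 0, 0, 0) <= (5, 2, 4, 3) -> finishes; pool += (0, 0, 2, 1) = (5, 2, 6, 4)


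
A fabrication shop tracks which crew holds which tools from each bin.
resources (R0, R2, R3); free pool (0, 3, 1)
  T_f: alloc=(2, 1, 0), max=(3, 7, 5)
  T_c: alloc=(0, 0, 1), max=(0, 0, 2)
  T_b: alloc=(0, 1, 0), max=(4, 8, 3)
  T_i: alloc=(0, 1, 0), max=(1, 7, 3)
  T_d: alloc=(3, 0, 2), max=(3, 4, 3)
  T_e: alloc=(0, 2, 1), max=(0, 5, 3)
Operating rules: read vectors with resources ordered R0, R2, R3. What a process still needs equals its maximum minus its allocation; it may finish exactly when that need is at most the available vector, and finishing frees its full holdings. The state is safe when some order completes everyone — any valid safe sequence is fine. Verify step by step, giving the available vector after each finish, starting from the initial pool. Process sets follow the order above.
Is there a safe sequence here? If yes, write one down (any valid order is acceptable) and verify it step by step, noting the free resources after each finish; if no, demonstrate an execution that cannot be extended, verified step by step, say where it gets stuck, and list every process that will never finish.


UNSAFE.
Key observation: after T_c, T_e, T_d complete, (3, 5, 5) is the best the pool ever gets, yet each leftover process wants more R2.
Going as far as possible: T_c, T_e, T_d; after that, nothing fits. Verifying each step:
  pool = (0, 3, 1)
  T_c: need (0, 0, 1) fits (0, 3, 1); releases (0, 0, 1), pool now (0, 3, 2)
  T_e: need (0, 3, 2) fits (0, 3, 2); releases (0, 2, 1), pool now (0, 5, 3)
  T_d: need (0, 4, 1) fits (0, 5, 3); releases (3, 0, 2), pool now (3, 5, 5)
  blocked: T_f wants (1, 6, 5), pool (3, 5, 5) — not enough R2
  blocked: T_b wants (4, 7, 3), pool (3, 5, 5) — not enough R0 and R2
  blocked: T_i wants (1, 6, 3), pool (3, 5, 5) — not enough R2
Processes that can never finish: T_f, T_b and T_i.


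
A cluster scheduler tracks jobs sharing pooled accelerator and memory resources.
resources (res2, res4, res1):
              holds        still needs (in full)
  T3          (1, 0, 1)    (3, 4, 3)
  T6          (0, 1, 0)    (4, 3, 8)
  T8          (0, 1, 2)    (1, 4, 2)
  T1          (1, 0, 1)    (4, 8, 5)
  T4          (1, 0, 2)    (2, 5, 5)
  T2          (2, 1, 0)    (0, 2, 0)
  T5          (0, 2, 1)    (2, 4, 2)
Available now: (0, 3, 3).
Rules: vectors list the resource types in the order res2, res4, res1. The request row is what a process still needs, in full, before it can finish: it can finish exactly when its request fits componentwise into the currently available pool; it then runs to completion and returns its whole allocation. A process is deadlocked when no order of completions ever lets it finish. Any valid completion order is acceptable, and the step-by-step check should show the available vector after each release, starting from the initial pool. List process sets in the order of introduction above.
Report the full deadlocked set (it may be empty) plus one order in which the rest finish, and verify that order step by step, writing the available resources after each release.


No process is deadlocked.
Key observation: no deadlock: T2 fits now, and the freed resources carry the rest through.
A valid finishing order for the others: T2, T8, T5, T4, T3, T6, T1. Walking it through:
  pool = (0, 3, 3)
  T2: need (0, 2, 0) fits (0, 3, 3); releases (2, 1, 0), pool now (2, 4, 3)
  T8: need (1, 4, 2) fits (2, 4, 3); releases (0, 1, 2), pool now (2, 5, 5)
  T5: need (2, 4, 2) fits (2, 5, 5); releases (0, 2, 1), pool now (2, 7, 6)
  T4: need (2, 5, 5) fits (2, 7, 6); releases (1, 0, 2), pool now (3, 7, 8)
  T3: need (3, 4, 3) fits (3, 7, 8); releases (1, 0, 1), pool now (4, 7, 9)
  T6: need (4, 3, 8) fits (4, 7, 9); releases (0, 1, 0), pool now (4, 8, 9)
  T1: need (4, 8, 5) fits (4, 8, 9); releases (1, 0, 1), pool now (5, 8, 10)


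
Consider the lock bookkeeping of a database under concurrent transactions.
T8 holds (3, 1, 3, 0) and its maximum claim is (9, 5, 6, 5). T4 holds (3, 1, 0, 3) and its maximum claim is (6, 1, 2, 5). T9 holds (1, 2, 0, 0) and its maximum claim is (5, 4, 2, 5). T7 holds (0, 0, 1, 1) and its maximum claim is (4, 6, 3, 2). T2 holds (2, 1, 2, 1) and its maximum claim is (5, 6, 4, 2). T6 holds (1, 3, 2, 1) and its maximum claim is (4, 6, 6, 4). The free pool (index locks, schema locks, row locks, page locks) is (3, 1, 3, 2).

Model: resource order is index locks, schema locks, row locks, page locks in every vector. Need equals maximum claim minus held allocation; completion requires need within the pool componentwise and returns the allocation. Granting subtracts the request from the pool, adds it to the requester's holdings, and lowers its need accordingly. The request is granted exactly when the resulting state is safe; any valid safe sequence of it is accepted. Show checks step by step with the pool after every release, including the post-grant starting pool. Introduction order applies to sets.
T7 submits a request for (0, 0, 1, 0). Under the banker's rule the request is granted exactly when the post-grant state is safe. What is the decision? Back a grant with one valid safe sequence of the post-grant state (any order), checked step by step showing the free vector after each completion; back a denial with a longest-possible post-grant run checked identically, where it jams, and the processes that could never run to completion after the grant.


DENY — the pretend-granted state is unsafe.
Key observation: after T4, T9 the pool peaks at (7, 4, 2, 5), and each blocked process is short somewhere: T8 on row locks; T7 on schema locks; T2 on schema locks; T6 on row locks.
On the post-grant state, T4, T9 is a maximal run — nothing extends it. Check, step by step:
  pool = (3, 1, 2, 2)
  run T4 (needs (3, 0, 2, 2), free (3, 1, 2, 2)); after release of (3, 1, 0, 3) the pool is (6, 2, 2, 5)
  run T9 (needs (4, 2, 2, 5), free (6, 2, 2, 5)); after release of (1, 2, 0, 0) the pool is (7, 4, 2, 5)
  T8 still needs (6, 4, 3, 5) but only (7, 4, 2, 5) is free — short on row locks
  T7 still needs (4, 6, 1, 1) but only (7, 4, 2, 5) is free — short on schema locks
  T2 still needs (3, 5, 2, 1) but only (7, 4, 2, 5) is free — short on schema locks
  T6 still needs (3, 3, 4, 3) but only (7, 4, 2, 5) is free — short on row locks
Post-grant, the permanently blocked set is T8, T7, T2 and T6.


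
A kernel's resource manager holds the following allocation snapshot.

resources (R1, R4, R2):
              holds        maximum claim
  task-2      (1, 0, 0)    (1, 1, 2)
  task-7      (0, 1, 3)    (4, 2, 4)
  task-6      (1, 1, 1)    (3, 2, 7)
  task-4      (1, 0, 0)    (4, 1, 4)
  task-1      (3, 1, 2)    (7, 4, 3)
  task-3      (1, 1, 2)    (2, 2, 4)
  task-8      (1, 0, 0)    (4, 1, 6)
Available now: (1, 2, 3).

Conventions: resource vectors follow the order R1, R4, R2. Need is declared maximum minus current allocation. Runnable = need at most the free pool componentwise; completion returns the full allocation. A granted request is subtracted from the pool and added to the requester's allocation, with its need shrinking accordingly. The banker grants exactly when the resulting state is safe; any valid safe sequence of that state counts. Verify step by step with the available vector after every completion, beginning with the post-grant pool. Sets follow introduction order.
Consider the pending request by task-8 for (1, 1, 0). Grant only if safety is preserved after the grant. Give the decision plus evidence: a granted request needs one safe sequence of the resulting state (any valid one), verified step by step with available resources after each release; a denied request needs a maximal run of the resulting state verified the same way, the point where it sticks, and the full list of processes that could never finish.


DENY. Granting would leave the state unsafe.
Key observation: after task-2, task-3 the pool peaks at (2, 2, 5), and each blocked process is short somewhere: task-7 on R1; task-6 on R2; task-4 on R1; task-1 on R1, R4; task-8 on R2.
On the post-grant state, task-2, task-3 is a maximal run — nothing extends it. Check, step by step:
  pool = (0, 1, 3)
  task-2 needs (0, 1, 2) <= (0, 1, 3) -> finishes; pool += (1, 0, 0) = (1, 1, 3)
  task-3 needs (1, 1, 2) <= (1, 1, 3) -> finishes; pool += (1, 1, 2) = (2, 2, 5)
  task-7 cannot run: need (4, 1, 1) vs free (2, 2, 5) (insufficient R1)
  task-6 cannot run: need (2, 1, 6) vs free (2, 2, 5) (insufficient R2)
  task-4 cannot run: need (3, 1, 4) vs free (2, 2, 5) (insufficient R1)
  task-1 cannot run: need (4, 3, 1) vs free (2, 2, 5) (insufficient R1 and R4)
  task-8 cannot run: need (2, 0, 6) vs free (2, 2, 5) (insufficient R2)
Processes that could never finish after the grant: task-7, task-6, task-4, task-1 and task-8.
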